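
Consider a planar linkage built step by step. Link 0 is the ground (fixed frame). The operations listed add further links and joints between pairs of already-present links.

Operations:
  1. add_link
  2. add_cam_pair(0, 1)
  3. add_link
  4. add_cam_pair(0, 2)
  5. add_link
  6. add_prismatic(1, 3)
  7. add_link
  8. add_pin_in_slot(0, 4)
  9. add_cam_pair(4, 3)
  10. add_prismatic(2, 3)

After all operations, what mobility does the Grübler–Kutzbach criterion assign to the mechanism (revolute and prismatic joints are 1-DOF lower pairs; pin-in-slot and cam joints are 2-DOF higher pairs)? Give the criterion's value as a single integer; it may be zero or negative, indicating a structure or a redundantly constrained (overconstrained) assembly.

M = 4

[1;0;0] (link 0 is ground)
L+ [2;0;0]
C(0,1)∈J2 [2;0;1]
L+ [3;0;1]
C(0,2)∈J2 [3;0;2]
L+ [4;0;2]
P(1,3)∈J1 [4;1;2]
L+ [5;1;2]
PS(0,4)∈J2 [5;1;3]
C(4,3)∈J2 [5;1;4]
P(2,3)∈J1 [5;2;4]
mobility = 12 − 4 − 4 = 4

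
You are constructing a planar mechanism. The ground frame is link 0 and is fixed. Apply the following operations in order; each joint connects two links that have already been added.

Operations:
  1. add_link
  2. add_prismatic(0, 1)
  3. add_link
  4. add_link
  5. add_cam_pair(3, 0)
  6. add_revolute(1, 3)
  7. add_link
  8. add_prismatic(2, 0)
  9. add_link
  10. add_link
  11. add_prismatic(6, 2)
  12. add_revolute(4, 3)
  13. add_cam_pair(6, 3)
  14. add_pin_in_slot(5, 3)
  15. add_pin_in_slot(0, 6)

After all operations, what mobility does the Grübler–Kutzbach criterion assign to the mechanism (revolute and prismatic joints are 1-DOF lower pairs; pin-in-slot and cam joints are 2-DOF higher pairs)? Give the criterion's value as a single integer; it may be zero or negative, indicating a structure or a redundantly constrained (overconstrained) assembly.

M = 4

(L,J1,J2)=(1,0,0); link0 fixed
link1: (2,0,0)
P 0-1 [J1]: (2,1,0)
link2: (3,1,0)
link3: (4,1,0)
C 3-0 [J2]: (4,1,1)
R 1-3 [J1]: (4,2,1)
link4: (5,2,1)
P 2-0 [J1]: (5,3,1)
link5: (6,3,1)
link6: (7,3,1)
P 6-2 [J1]: (7,4,1)
R 4-3 [J1]: (7,5,1)
C 6-3 [J2]: (7,5,2)
PS 5-3 [J2]: (7,5,3)
PS 0-6 [J2]: (7,5,4)
Grübler: 3·6 − 2·5 − 4 = 4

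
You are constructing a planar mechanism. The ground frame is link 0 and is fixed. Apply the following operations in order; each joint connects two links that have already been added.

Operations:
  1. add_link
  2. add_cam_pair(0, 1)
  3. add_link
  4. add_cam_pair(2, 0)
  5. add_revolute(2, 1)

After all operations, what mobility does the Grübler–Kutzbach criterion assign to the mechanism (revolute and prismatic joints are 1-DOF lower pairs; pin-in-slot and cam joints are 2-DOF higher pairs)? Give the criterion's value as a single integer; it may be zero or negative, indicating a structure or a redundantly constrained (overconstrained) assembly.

L=1 J1=0 J2=0
add link → L=2 J1=0 J2=0
C@0,1 dof=2 J2 → L=2 J1=0 J2=1
add link → L=3 J1=0 J2=1
C@2,0 dof=2 J2 → L=3 J1=0 J2=2
R@2,1 dof=1 J1 → L=3 J1=1 J2=2
M=3(L−1)−2J1−J2=3·2−2·1−2=2

M = 2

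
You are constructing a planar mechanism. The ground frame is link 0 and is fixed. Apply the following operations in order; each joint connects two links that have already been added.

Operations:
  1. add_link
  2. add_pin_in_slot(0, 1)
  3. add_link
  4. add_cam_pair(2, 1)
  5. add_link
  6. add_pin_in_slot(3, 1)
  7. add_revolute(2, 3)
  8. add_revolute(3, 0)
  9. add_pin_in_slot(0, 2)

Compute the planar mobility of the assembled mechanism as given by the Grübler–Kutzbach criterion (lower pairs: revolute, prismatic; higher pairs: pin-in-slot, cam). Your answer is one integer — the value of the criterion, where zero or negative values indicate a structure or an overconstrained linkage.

(L,J1,J2)=(1,0,0); link0 fixed
link1: (2,0,0)
PS 0-1 [J2]: (2,0,1)
link2: (3,0,1)
C 2-1 [J2]: (3,0,2)
link3: (4,0,2)
PS 3-1 [J2]: (4,0,3)
R 2-3 [J1]: (4,1,3)
R 3-0 [J1]: (4,2,3)
PS 0-2 [J2]: (4,2,4)
Grübler: 3·3 − 2·2 − 4 = 1

M = 1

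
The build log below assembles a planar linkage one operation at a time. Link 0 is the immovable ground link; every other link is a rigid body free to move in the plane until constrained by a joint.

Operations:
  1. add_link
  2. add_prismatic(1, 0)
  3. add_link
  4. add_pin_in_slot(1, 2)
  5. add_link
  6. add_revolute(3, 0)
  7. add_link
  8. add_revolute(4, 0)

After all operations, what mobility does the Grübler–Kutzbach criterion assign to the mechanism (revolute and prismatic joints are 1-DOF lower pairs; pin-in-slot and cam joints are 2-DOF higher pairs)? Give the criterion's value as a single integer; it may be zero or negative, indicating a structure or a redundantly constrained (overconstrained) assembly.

M = 5

link 0 = ground. State L|J1|J2 = 1|0|0
+link1  2|0|0
P(1,0) f=1→J1  2|1|0
+link2  3|1|0
PS(1,2) f=2→J2  3|1|1
+link3  4|1|1
R(3,0) f=1→J1  4|2|1
+link4  5|2|1
R(4,0) f=1→J1  5|3|1
M = 3(5−1)−2·3−1 = 12−6−1 = 5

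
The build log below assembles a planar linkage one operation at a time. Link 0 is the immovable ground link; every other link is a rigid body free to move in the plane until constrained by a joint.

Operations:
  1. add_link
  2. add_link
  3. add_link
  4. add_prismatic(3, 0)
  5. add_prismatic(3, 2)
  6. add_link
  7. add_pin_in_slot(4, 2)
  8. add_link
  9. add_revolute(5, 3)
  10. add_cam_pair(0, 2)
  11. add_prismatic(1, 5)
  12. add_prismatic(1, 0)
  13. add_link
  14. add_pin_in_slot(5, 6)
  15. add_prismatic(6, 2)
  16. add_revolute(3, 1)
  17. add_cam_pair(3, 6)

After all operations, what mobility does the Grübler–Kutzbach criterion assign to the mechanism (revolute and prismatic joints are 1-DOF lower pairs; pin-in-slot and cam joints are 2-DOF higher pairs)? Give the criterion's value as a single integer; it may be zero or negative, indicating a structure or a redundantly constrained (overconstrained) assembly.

L=1 J1=0 J2=0
add link → L=2 J1=0 J2=0
add link → L=3 J1=0 J2=0
add link → L=4 J1=0 J2=0
P@3,0 dof=1 J1 → L=4 J1=1 J2=0
P@3,2 dof=1 J1 → L=4 J1=2 J2=0
add link → L=5 J1=2 J2=0
PS@4,2 dof=2 J2 → L=5 J1=2 J2=1
add link → L=6 J1=2 J2=1
R@5,3 dof=1 J1 → L=6 J1=3 J2=1
C@0,2 dof=2 J2 → L=6 J1=3 J2=2
P@1,5 dof=1 J1 → L=6 J1=4 J2=2
P@1,0 dof=1 J1 → L=6 J1=5 J2=2
add link → L=7 J1=5 J2=2
PS@5,6 dof=2 J2 → L=7 J1=5 J2=3
P@6,2 dof=1 J1 → L=7 J1=6 J2=3
R@3,1 dof=1 J1 → L=7 J1=7 J2=3
C@3,6 dof=2 J2 → L=7 J1=7 J2=4
M=3(L−1)−2J1−J2=3·6−2·7−4=0

M = 0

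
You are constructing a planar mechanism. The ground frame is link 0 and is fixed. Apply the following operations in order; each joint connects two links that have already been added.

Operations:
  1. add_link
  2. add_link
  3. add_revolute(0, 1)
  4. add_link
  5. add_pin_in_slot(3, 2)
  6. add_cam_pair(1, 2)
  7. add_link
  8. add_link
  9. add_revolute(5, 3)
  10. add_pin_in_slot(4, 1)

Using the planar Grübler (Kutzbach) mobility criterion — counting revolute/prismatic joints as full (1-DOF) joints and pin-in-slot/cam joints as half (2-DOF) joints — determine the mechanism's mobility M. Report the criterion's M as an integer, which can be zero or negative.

[1;0;0] (link 0 is ground)
L+ [2;0;0]
L+ [3;0;0]
R(0,1)∈J1 [3;1;0]
L+ [4;1;0]
PS(3,2)∈J2 [4;1;1]
C(1,2)∈J2 [4;1;2]
L+ [5;1;2]
L+ [6;1;2]
R(5,3)∈J1 [6;2;2]
PS(4,1)∈J2 [6;2;3]
mobility = 15 − 4 − 3 = 8

M = 8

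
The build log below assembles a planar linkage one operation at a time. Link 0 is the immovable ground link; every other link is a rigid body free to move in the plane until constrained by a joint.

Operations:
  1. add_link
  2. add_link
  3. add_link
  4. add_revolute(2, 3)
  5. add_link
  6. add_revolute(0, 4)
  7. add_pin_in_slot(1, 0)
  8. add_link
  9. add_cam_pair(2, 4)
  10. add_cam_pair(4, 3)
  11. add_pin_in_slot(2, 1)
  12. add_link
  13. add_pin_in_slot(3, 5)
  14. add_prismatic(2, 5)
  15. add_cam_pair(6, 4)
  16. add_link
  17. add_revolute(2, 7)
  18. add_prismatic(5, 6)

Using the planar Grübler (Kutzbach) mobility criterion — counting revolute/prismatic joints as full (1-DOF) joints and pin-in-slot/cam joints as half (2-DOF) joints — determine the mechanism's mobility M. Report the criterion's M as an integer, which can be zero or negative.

[1;0;0] (link 0 is ground)
L+ [2;0;0]
L+ [3;0;0]
L+ [4;0;0]
R(2,3)∈J1 [4;1;0]
L+ [5;1;0]
R(0,4)∈J1 [5;2;0]
PS(1,0)∈J2 [5;2;1]
L+ [6;2;1]
C(2,4)∈J2 [6;2;2]
C(4,3)∈J2 [6;2;3]
PS(2,1)∈J2 [6;2;4]
L+ [7;2;4]
PS(3,5)∈J2 [7;2;5]
P(2,5)∈J1 [7;3;5]
C(6,4)∈J2 [7;3;6]
L+ [8;3;6]
R(2,7)∈J1 [8;4;6]
P(5,6)∈J1 [8;5;6]
mobility = 21 − 10 − 6 = 5

M = 5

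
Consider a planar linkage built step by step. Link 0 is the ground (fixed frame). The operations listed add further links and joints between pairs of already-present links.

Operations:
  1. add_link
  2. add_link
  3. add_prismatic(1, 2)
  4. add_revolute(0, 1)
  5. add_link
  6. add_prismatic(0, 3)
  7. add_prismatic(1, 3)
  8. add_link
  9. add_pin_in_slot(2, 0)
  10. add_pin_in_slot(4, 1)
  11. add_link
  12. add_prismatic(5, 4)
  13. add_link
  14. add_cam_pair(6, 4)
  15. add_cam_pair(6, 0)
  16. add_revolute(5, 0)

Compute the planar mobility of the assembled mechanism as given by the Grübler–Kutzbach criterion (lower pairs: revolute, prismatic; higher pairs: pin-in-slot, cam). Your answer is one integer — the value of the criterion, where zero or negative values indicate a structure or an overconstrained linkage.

M = 2

[1;0;0] (link 0 is ground)
L+ [2;0;0]
L+ [3;0;0]
P(1,2)∈J1 [3;1;0]
R(0,1)∈J1 [3;2;0]
L+ [4;2;0]
P(0,3)∈J1 [4;3;0]
P(1,3)∈J1 [4;4;0]
L+ [5;4;0]
PS(2,0)∈J2 [5;4;1]
PS(4,1)∈J2 [5;4;2]
L+ [6;4;2]
P(5,4)∈J1 [6;5;2]
L+ [7;5;2]
C(6,4)∈J2 [7;5;3]
C(6,0)∈J2 [7;5;4]
R(5,0)∈J1 [7;6;4]
mobility = 18 − 12 − 4 = 2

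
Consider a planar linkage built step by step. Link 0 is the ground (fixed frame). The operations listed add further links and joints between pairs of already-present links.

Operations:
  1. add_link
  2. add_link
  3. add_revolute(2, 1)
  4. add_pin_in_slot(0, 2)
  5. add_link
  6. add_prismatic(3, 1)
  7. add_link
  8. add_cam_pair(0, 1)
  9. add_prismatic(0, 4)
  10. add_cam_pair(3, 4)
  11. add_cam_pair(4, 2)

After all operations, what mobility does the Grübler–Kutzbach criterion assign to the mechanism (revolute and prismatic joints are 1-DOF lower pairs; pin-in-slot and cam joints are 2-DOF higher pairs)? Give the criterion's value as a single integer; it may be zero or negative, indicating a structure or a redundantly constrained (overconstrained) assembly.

[1;0;0] (link 0 is ground)
L+ [2;0;0]
L+ [3;0;0]
R(2,1)∈J1 [3;1;0]
PS(0,2)∈J2 [3;1;1]
L+ [4;1;1]
P(3,1)∈J1 [4;2;1]
L+ [5;2;1]
C(0,1)∈J2 [5;2;2]
P(0,4)∈J1 [5;3;2]
C(3,4)∈J2 [5;3;3]
C(4,2)∈J2 [5;3;4]
mobility = 12 − 6 − 4 = 2

M = 2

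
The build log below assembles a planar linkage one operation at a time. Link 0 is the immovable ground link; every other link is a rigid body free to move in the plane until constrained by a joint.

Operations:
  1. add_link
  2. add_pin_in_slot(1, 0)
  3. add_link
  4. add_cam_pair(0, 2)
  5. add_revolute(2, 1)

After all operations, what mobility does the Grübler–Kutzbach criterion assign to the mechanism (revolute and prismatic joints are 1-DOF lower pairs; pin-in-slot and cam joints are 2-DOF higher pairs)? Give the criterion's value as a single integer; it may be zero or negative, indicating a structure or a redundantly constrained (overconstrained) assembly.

ground; <1,0,0>
#1 <2,0,0>
PS:1↔0 J2 <2,0,1>
#2 <3,0,1>
C:0↔2 J2 <3,0,2>
R:2↔1 J1 <3,1,2>
3×2 − 2×1 − 1×2 = 2

M = 2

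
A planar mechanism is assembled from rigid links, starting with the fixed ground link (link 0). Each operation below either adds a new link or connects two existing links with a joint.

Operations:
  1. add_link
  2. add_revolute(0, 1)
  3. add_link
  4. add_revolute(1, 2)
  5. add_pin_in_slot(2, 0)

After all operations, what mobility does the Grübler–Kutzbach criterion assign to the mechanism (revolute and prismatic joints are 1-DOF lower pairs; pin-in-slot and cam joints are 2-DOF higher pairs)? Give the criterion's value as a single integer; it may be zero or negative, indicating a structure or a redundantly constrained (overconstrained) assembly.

M = 1

link 0 = ground. State L|J1|J2 = 1|0|0
+link1  2|0|0
R(0,1) f=1→J1  2|1|0
+link2  3|1|0
R(1,2) f=1→J1  3|2|0
PS(2,0) f=2→J2  3|2|1
M = 3(3−1)−2·2−1 = 6−4−1 = 1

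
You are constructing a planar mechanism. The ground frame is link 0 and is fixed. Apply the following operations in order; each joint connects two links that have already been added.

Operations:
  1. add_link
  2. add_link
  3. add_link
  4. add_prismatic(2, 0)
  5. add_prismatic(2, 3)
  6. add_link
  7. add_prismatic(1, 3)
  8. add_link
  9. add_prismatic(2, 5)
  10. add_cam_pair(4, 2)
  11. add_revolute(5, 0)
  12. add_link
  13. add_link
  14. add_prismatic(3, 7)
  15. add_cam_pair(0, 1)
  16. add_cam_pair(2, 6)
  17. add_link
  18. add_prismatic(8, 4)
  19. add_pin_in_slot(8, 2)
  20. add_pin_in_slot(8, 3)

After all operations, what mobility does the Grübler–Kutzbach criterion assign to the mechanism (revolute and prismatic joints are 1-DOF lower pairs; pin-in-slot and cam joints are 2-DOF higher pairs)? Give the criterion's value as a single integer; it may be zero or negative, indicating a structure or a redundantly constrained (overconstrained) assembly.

M = 5

link 0 = ground. State L|J1|J2 = 1|0|0
+link1  2|0|0
+link2  3|0|0
+link3  4|0|0
P(2,0) f=1→J1  4|1|0
P(2,3) f=1→J1  4|2|0
+link4  5|2|0
P(1,3) f=1→J1  5|3|0
+link5  6|3|0
P(2,5) f=1→J1  6|4|0
C(4,2) f=2→J2  6|4|1
R(5,0) f=1→J1  6|5|1
+link6  7|5|1
+link7  8|5|1
P(3,7) f=1→J1  8|6|1
C(0,1) f=2→J2  8|6|2
C(2,6) f=2→J2  8|6|3
+link8  9|6|3
P(8,4) f=1→J1  9|7|3
PS(8,2) f=2→J2  9|7|4
PS(8,3) f=2→J2  9|7|5
M = 3(9−1)−2·7−5 = 24−14−5 = 5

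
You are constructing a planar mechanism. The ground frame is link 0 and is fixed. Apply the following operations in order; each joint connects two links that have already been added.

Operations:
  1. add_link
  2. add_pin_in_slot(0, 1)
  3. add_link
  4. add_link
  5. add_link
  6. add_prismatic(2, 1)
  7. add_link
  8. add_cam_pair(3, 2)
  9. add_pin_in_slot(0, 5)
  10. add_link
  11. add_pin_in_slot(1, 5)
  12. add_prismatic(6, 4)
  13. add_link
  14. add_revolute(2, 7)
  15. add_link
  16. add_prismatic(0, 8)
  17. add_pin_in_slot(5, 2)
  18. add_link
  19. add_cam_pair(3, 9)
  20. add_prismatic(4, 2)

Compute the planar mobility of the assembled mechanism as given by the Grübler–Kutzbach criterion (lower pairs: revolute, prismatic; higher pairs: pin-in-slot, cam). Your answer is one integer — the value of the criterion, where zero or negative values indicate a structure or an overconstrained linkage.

M = 11

L=1 J1=0 J2=0
add link → L=2 J1=0 J2=0
PS@0,1 dof=2 J2 → L=2 J1=0 J2=1
add link → L=3 J1=0 J2=1
add link → L=4 J1=0 J2=1
add link → L=5 J1=0 J2=1
P@2,1 dof=1 J1 → L=5 J1=1 J2=1
add link → L=6 J1=1 J2=1
C@3,2 dof=2 J2 → L=6 J1=1 J2=2
PS@0,5 dof=2 J2 → L=6 J1=1 J2=3
add link → L=7 J1=1 J2=3
PS@1,5 dof=2 J2 → L=7 J1=1 J2=4
P@6,4 dof=1 J1 → L=7 J1=2 J2=4
add link → L=8 J1=2 J2=4
R@2,7 dof=1 J1 → L=8 J1=3 J2=4
add link → L=9 J1=3 J2=4
P@0,8 dof=1 J1 → L=9 J1=4 J2=4
PS@5,2 dof=2 J2 → L=9 J1=4 J2=5
add link → L=10 J1=4 J2=5
C@3,9 dof=2 J2 → L=10 J1=4 J2=6
P@4,2 dof=1 J1 → L=10 J1=5 J2=6
M=3(L−1)−2J1−J2=3·9−2·5−6=11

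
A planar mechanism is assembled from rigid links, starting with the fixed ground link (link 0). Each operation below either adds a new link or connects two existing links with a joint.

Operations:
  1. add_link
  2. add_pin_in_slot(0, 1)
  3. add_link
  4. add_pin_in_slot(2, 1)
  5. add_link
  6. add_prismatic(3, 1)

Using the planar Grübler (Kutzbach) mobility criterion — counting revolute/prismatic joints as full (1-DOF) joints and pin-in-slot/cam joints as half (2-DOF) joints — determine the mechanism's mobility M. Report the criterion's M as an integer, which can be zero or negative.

M = 5

link 0 = ground. State L|J1|J2 = 1|0|0
+link1  2|0|0
PS(0,1) f=2→J2  2|0|1
+link2  3|0|1
PS(2,1) f=2→J2  3|0|2
+link3  4|0|2
P(3,1) f=1→J1  4|1|2
M = 3(4−1)−2·1−2 = 9−2−2 = 5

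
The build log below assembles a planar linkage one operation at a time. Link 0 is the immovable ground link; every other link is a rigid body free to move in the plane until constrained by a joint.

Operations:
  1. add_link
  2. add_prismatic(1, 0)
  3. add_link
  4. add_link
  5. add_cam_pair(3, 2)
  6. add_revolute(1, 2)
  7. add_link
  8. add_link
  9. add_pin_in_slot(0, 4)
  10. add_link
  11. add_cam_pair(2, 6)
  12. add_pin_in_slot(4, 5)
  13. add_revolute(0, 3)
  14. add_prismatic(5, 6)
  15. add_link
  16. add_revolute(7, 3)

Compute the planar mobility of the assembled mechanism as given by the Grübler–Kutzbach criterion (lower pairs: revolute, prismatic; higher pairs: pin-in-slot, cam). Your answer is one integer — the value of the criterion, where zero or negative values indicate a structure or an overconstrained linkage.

(L,J1,J2)=(1,0,0); link0 fixed
link1: (2,0,0)
P 1-0 [J1]: (2,1,0)
link2: (3,1,0)
link3: (4,1,0)
C 3-2 [J2]: (4,1,1)
R 1-2 [J1]: (4,2,1)
link4: (5,2,1)
link5: (6,2,1)
PS 0-4 [J2]: (6,2,2)
link6: (7,2,2)
C 2-6 [J2]: (7,2,3)
PS 4-5 [J2]: (7,2,4)
R 0-3 [J1]: (7,3,4)
P 5-6 [J1]: (7,4,4)
link7: (8,4,4)
R 7-3 [J1]: (8,5,4)
Grübler: 3·7 − 2·5 − 4 = 7

M = 7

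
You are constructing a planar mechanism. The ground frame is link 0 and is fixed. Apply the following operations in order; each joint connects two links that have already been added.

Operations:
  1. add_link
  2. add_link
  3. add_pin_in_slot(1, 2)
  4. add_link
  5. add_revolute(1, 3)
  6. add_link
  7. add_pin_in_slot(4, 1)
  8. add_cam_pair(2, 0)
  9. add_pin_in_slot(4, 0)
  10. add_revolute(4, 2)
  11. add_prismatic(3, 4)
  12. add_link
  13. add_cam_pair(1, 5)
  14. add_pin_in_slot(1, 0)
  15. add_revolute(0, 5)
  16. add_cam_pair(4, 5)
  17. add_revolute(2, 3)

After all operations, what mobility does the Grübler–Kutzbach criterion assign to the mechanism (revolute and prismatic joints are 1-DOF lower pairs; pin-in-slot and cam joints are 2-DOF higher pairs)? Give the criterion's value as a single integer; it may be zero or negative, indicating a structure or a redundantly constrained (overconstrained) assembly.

M = -2

[1;0;0] (link 0 is ground)
L+ [2;0;0]
L+ [3;0;0]
PS(1,2)∈J2 [3;0;1]
L+ [4;0;1]
R(1,3)∈J1 [4;1;1]
L+ [5;1;1]
PS(4,1)∈J2 [5;1;2]
C(2,0)∈J2 [5;1;3]
PS(4,0)∈J2 [5;1;4]
R(4,2)∈J1 [5;2;4]
P(3,4)∈J1 [5;3;4]
L+ [6;3;4]
C(1,5)∈J2 [6;3;5]
PS(1,0)∈J2 [6;3;6]
R(0,5)∈J1 [6;4;6]
C(4,5)∈J2 [6;4;7]
R(2,3)∈J1 [6;5;7]
mobility = 15 − 10 − 7 = -2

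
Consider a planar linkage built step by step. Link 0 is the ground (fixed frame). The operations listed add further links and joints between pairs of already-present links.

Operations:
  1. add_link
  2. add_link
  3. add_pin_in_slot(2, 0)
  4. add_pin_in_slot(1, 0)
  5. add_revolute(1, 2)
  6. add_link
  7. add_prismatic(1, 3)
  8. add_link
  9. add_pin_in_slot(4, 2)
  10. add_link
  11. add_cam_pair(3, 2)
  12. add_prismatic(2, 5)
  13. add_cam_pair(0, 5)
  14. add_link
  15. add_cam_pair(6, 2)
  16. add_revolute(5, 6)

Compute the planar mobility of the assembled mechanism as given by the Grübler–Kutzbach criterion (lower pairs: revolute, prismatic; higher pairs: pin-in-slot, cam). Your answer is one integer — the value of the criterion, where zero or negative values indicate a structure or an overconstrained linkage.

M = 4

[1;0;0] (link 0 is ground)
L+ [2;0;0]
L+ [3;0;0]
PS(2,0)∈J2 [3;0;1]
PS(1,0)∈J2 [3;0;2]
R(1,2)∈J1 [3;1;2]
L+ [4;1;2]
P(1,3)∈J1 [4;2;2]
L+ [5;2;2]
PS(4,2)∈J2 [5;2;3]
L+ [6;2;3]
C(3,2)∈J2 [6;2;4]
P(2,5)∈J1 [6;3;4]
C(0,5)∈J2 [6;3;5]
L+ [7;3;5]
C(6,2)∈J2 [7;3;6]
R(5,6)∈J1 [7;4;6]
mobility = 18 − 8 − 6 = 4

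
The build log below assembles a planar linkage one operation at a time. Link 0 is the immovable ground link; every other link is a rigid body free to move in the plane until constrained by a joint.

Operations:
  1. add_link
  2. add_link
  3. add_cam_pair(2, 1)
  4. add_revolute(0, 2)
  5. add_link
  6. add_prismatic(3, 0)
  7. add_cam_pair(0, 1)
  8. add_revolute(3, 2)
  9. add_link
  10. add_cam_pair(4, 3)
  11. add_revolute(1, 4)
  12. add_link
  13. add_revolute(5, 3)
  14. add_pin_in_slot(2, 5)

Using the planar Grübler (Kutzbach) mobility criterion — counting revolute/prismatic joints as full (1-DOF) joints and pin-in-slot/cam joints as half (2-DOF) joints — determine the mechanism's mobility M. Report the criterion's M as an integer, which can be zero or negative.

M = 1

(L,J1,J2)=(1,0,0); link0 fixed
link1: (2,0,0)
link2: (3,0,0)
C 2-1 [J2]: (3,0,1)
R 0-2 [J1]: (3,1,1)
link3: (4,1,1)
P 3-0 [J1]: (4,2,1)
C 0-1 [J2]: (4,2,2)
R 3-2 [J1]: (4,3,2)
link4: (5,3,2)
C 4-3 [J2]: (5,3,3)
R 1-4 [J1]: (5,4,3)
link5: (6,4,3)
R 5-3 [J1]: (6,5,3)
PS 2-5 [J2]: (6,5,4)
Grübler: 3·5 − 2·5 − 4 = 1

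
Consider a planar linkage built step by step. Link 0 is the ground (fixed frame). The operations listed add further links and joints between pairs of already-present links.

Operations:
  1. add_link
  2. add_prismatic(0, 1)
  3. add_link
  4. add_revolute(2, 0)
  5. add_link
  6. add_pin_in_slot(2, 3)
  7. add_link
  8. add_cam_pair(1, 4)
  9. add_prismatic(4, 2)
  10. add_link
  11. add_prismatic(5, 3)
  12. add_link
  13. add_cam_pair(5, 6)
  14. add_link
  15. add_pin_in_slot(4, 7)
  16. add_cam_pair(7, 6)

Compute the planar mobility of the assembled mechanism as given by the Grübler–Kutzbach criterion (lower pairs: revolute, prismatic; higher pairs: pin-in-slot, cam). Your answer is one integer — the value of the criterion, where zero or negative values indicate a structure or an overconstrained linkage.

ground; <1,0,0>
#1 <2,0,0>
P:0↔1 J1 <2,1,0>
#2 <3,1,0>
R:2↔0 J1 <3,2,0>
#3 <4,2,0>
PS:2↔3 J2 <4,2,1>
#4 <5,2,1>
C:1↔4 J2 <5,2,2>
P:4↔2 J1 <5,3,2>
#5 <6,3,2>
P:5↔3 J1 <6,4,2>
#6 <7,4,2>
C:5↔6 J2 <7,4,3>
#7 <8,4,3>
PS:4↔7 J2 <8,4,4>
C:7↔6 J2 <8,4,5>
3×7 − 2×4 − 1×5 = 8

M = 8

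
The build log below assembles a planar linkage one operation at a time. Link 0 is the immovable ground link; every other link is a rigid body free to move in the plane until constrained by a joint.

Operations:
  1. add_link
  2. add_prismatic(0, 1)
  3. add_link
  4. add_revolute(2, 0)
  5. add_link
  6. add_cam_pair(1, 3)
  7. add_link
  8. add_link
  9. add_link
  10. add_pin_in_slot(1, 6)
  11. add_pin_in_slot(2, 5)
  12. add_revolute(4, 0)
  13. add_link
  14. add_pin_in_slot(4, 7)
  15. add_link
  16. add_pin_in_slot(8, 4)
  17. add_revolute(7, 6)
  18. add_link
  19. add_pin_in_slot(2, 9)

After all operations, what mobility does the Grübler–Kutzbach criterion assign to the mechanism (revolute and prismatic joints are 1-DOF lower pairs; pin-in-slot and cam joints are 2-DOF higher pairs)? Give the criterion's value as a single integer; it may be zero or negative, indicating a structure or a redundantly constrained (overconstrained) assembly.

M = 13

ground; <1,0,0>
#1 <2,0,0>
P:0↔1 J1 <2,1,0>
#2 <3,1,0>
R:2↔0 J1 <3,2,0>
#3 <4,2,0>
C:1↔3 J2 <4,2,1>
#4 <5,2,1>
#5 <6,2,1>
#6 <7,2,1>
PS:1↔6 J2 <7,2,2>
PS:2↔5 J2 <7,2,3>
R:4↔0 J1 <7,3,3>
#7 <8,3,3>
PS:4↔7 J2 <8,3,4>
#8 <9,3,4>
PS:8↔4 J2 <9,3,5>
R:7↔6 J1 <9,4,5>
#9 <10,4,5>
PS:2↔9 J2 <10,4,6>
3×9 − 2×4 − 1×6 = 13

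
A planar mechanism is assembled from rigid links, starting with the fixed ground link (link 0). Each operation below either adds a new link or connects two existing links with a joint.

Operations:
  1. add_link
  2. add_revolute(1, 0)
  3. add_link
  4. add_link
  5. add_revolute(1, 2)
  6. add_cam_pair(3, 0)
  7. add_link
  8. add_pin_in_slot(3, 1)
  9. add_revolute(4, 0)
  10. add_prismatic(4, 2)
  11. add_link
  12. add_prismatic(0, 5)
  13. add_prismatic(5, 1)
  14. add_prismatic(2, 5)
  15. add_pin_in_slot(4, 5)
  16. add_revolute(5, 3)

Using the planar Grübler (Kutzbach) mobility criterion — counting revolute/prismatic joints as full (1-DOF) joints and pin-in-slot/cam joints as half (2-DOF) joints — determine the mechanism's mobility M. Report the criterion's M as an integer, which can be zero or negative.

L=1 J1=0 J2=0
add link → L=2 J1=0 J2=0
R@1,0 dof=1 J1 → L=2 J1=1 J2=0
add link → L=3 J1=1 J2=0
add link → L=4 J1=1 J2=0
R@1,2 dof=1 J1 → L=4 J1=2 J2=0
C@3,0 dof=2 J2 → L=4 J1=2 J2=1
add link → L=5 J1=2 J2=1
PS@3,1 dof=2 J2 → L=5 J1=2 J2=2
R@4,0 dof=1 J1 → L=5 J1=3 J2=2
P@4,2 dof=1 J1 → L=5 J1=4 J2=2
add link → L=6 J1=4 J2=2
P@0,5 dof=1 J1 → L=6 J1=5 J2=2
P@5,1 dof=1 J1 → L=6 J1=6 J2=2
P@2,5 dof=1 J1 → L=6 J1=7 J2=2
PS@4,5 dof=2 J2 → L=6 J1=7 J2=3
R@5,3 dof=1 J1 → L=6 J1=8 J2=3
M=3(L−1)−2J1−J2=3·5−2·8−3=-4

M = -4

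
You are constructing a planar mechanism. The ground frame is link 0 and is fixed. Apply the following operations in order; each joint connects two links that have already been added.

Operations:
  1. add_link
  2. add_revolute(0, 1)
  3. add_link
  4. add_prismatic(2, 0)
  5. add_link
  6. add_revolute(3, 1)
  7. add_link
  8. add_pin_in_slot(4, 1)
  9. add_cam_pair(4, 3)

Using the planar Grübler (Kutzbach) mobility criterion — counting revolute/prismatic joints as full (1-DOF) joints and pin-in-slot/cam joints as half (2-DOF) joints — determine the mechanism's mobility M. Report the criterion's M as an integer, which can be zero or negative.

ground; <1,0,0>
#1 <2,0,0>
R:0↔1 J1 <2,1,0>
#2 <3,1,0>
P:2↔0 J1 <3,2,0>
#3 <4,2,0>
R:3↔1 J1 <4,3,0>
#4 <5,3,0>
PS:4↔1 J2 <5,3,1>
C:4↔3 J2 <5,3,2>
3×4 − 2×3 − 1×2 = 4

M = 4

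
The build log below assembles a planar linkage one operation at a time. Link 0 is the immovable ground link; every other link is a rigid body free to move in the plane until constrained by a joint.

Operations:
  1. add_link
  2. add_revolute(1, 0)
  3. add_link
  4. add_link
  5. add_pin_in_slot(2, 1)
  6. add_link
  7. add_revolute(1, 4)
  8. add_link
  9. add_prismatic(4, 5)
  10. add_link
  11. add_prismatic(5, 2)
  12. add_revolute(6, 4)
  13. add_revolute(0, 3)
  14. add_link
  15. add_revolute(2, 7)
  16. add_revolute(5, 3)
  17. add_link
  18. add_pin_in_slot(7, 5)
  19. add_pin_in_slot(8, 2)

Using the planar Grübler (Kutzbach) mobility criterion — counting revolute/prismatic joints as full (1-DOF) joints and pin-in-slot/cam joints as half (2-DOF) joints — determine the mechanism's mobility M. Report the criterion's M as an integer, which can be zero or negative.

M = 5

(L,J1,J2)=(1,0,0); link0 fixed
link1: (2,0,0)
R 1-0 [J1]: (2,1,0)
link2: (3,1,0)
link3: (4,1,0)
PS 2-1 [J2]: (4,1,1)
link4: (5,1,1)
R 1-4 [J1]: (5,2,1)
link5: (6,2,1)
P 4-5 [J1]: (6,3,1)
link6: (7,3,1)
P 5-2 [J1]: (7,4,1)
R 6-4 [J1]: (7,5,1)
R 0-3 [J1]: (7,6,1)
link7: (8,6,1)
R 2-7 [J1]: (8,7,1)
R 5-3 [J1]: (8,8,1)
link8: (9,8,1)
PS 7-5 [J2]: (9,8,2)
PS 8-2 [J2]: (9,8,3)
Grübler: 3·8 − 2·8 − 3 = 5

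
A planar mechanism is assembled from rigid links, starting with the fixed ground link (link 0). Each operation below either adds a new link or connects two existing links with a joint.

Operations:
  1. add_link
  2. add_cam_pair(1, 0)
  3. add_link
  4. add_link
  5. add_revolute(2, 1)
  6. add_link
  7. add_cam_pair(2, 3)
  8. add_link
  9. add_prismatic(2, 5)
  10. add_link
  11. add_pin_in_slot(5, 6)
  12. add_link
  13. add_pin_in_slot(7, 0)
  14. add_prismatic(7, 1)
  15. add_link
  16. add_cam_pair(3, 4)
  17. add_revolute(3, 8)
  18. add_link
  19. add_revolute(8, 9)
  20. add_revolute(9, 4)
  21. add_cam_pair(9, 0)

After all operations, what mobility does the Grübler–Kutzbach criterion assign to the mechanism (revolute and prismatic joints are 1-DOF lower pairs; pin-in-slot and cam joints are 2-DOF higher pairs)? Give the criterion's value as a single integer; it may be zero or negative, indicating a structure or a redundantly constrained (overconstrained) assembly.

[1;0;0] (link 0 is ground)
L+ [2;0;0]
C(1,0)∈J2 [2;0;1]
L+ [3;0;1]
L+ [4;0;1]
R(2,1)∈J1 [4;1;1]
L+ [5;1;1]
C(2,3)∈J2 [5;1;2]
L+ [6;1;2]
P(2,5)∈J1 [6;2;2]
L+ [7;2;2]
PS(5,6)∈J2 [7;2;3]
L+ [8;2;3]
PS(7,0)∈J2 [8;2;4]
P(7,1)∈J1 [8;3;4]
L+ [9;3;4]
C(3,4)∈J2 [9;3;5]
R(3,8)∈J1 [9;4;5]
L+ [10;4;5]
R(8,9)∈J1 [10;5;5]
R(9,4)∈J1 [10;6;5]
C(9,0)∈J2 [10;6;6]
mobility = 27 − 12 − 6 = 9

M = 9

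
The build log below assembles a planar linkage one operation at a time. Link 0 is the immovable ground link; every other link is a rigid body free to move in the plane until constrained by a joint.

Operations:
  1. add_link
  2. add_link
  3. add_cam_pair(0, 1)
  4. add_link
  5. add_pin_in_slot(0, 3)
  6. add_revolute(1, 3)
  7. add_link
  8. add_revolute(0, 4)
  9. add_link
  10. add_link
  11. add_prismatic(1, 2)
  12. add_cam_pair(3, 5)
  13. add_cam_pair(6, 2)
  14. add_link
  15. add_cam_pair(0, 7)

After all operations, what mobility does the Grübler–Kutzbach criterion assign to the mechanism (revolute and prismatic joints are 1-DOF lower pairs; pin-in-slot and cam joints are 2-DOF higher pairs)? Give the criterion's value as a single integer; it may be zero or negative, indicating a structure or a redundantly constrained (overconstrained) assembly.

L=1 J1=0 J2=0
add link → L=2 J1=0 J2=0
add link → L=3 J1=0 J2=0
C@0,1 dof=2 J2 → L=3 J1=0 J2=1
add link → L=4 J1=0 J2=1
PS@0,3 dof=2 J2 → L=4 J1=0 J2=2
R@1,3 dof=1 J1 → L=4 J1=1 J2=2
add link → L=5 J1=1 J2=2
R@0,4 dof=1 J1 → L=5 J1=2 J2=2
add link → L=6 J1=2 J2=2
add link → L=7 J1=2 J2=2
P@1,2 dof=1 J1 → L=7 J1=3 J2=2
C@3,5 dof=2 J2 → L=7 J1=3 J2=3
C@6,2 dof=2 J2 → L=7 J1=3 J2=4
add link → L=8 J1=3 J2=4
C@0,7 dof=2 J2 → L=8 J1=3 J2=5
M=3(L−1)−2J1−J2=3·7−2·3−5=10

M = 10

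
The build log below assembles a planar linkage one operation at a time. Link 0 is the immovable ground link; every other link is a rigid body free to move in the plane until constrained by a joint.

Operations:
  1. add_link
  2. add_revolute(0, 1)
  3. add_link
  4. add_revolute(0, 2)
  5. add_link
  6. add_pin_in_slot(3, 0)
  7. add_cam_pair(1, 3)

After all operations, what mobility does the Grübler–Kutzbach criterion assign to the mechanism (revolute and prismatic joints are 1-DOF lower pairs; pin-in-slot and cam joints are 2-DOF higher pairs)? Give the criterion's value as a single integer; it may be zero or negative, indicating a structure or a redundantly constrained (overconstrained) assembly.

(L,J1,J2)=(1,0,0); link0 fixed
link1: (2,0,0)
R 0-1 [J1]: (2,1,0)
link2: (3,1,0)
R 0-2 [J1]: (3,2,0)
link3: (4,2,0)
PS 3-0 [J2]: (4,2,1)
C 1-3 [J2]: (4,2,2)
Grübler: 3·3 − 2·2 − 2 = 3

M = 3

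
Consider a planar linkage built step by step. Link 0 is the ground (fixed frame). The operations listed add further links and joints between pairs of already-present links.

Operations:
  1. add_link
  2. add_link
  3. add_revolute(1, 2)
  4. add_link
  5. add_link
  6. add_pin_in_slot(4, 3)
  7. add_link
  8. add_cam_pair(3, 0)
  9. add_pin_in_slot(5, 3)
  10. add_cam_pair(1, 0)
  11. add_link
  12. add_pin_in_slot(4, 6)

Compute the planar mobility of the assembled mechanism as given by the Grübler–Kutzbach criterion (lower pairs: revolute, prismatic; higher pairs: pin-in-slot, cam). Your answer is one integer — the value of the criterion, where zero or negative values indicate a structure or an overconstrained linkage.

M = 11

L=1 J1=0 J2=0
add link → L=2 J1=0 J2=0
add link → L=3 J1=0 J2=0
R@1,2 dof=1 J1 → L=3 J1=1 J2=0
add link → L=4 J1=1 J2=0
add link → L=5 J1=1 J2=0
PS@4,3 dof=2 J2 → L=5 J1=1 J2=1
add link → L=6 J1=1 J2=1
C@3,0 dof=2 J2 → L=6 J1=1 J2=2
PS@5,3 dof=2 J2 → L=6 J1=1 J2=3
C@1,0 dof=2 J2 → L=6 J1=1 J2=4
add link → L=7 J1=1 J2=4
PS@4,6 dof=2 J2 → L=7 J1=1 J2=5
M=3(L−1)−2J1−J2=3·6−2·1−5=11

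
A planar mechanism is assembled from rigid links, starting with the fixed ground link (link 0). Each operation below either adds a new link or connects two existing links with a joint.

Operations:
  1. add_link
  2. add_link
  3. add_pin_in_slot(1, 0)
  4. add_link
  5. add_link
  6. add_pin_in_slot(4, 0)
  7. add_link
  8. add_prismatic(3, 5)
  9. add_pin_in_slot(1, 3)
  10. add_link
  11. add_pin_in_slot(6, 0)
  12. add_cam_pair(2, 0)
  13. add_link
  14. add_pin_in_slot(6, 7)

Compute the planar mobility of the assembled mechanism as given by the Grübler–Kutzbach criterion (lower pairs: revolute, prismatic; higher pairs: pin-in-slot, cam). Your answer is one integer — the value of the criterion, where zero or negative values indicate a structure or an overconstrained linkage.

link 0 = ground. State L|J1|J2 = 1|0|0
+link1  2|0|0
+link2  3|0|0
PS(1,0) f=2→J2  3|0|1
+link3  4|0|1
+link4  5|0|1
PS(4,0) f=2→J2  5|0|2
+link5  6|0|2
P(3,5) f=1→J1  6|1|2
PS(1,3) f=2→J2  6|1|3
+link6  7|1|3
PS(6,0) f=2→J2  7|1|4
C(2,0) f=2→J2  7|1|5
+link7  8|1|5
PS(6,7) f=2→J2  8|1|6
M = 3(8−1)−2·1−6 = 21−2−6 = 13

M = 13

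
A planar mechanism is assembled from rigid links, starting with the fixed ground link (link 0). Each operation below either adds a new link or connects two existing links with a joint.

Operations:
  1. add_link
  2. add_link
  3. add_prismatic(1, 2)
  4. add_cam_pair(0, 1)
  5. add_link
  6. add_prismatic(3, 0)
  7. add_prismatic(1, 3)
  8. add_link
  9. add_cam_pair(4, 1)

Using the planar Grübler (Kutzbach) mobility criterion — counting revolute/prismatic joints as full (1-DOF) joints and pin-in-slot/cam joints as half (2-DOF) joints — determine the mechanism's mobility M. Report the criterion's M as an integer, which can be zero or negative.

M = 4

(L,J1,J2)=(1,0,0); link0 fixed
link1: (2,0,0)
link2: (3,0,0)
P 1-2 [J1]: (3,1,0)
C 0-1 [J2]: (3,1,1)
link3: (4,1,1)
P 3-0 [J1]: (4,2,1)
P 1-3 [J1]: (4,3,1)
link4: (5,3,1)
C 4-1 [J2]: (5,3,2)
Grübler: 3·4 − 2·3 − 2 = 4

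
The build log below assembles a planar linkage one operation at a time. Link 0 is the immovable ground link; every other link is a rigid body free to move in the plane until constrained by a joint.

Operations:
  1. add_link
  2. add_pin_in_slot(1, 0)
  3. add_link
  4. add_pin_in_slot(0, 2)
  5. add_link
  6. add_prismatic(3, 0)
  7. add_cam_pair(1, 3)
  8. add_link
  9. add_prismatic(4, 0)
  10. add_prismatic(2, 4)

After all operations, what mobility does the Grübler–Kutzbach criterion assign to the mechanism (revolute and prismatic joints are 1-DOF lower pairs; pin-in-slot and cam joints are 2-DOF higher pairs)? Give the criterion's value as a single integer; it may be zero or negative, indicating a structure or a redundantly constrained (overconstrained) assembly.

ground; <1,0,0>
#1 <2,0,0>
PS:1↔0 J2 <2,0,1>
#2 <3,0,1>
PS:0↔2 J2 <3,0,2>
#3 <4,0,2>
P:3↔0 J1 <4,1,2>
C:1↔3 J2 <4,1,3>
#4 <5,1,3>
P:4↔0 J1 <5,2,3>
P:2↔4 J1 <5,3,3>
3×4 − 2×3 − 1×3 = 3

M = 3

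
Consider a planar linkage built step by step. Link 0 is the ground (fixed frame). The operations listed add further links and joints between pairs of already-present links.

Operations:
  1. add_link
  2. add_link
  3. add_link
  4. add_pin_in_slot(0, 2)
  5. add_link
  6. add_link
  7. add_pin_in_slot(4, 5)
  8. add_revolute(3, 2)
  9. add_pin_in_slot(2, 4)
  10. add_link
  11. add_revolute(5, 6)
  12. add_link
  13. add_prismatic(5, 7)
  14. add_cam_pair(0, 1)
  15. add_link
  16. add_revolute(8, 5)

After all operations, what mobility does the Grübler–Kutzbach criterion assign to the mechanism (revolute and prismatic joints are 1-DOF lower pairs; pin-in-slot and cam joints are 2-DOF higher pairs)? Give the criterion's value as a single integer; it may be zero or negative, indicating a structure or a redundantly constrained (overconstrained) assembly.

M = 12

link 0 = ground. State L|J1|J2 = 1|0|0
+link1  2|0|0
+link2  3|0|0
+link3  4|0|0
PS(0,2) f=2→J2  4|0|1
+link4  5|0|1
+link5  6|0|1
PS(4,5) f=2→J2  6|0|2
R(3,2) f=1→J1  6|1|2
PS(2,4) f=2→J2  6|1|3
+link6  7|1|3
R(5,6) f=1→J1  7|2|3
+link7  8|2|3
P(5,7) f=1→J1  8|3|3
C(0,1) f=2→J2  8|3|4
+link8  9|3|4
R(8,5) f=1→J1  9|4|4
M = 3(9−1)−2·4−4 = 24−8−4 = 12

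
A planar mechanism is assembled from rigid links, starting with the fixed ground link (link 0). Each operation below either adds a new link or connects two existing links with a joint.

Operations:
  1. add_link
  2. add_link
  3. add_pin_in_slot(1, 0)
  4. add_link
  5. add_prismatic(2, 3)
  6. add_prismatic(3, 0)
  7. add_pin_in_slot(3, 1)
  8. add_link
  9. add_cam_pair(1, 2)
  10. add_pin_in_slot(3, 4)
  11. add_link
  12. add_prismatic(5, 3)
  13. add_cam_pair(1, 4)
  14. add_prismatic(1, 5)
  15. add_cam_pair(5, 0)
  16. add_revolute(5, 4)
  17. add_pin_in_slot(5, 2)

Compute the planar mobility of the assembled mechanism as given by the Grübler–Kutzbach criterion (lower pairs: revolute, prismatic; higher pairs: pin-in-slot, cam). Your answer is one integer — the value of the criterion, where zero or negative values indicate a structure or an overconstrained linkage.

M = -2

L=1 J1=0 J2=0
add link → L=2 J1=0 J2=0
add link → L=3 J1=0 J2=0
PS@1,0 dof=2 J2 → L=3 J1=0 J2=1
add link → L=4 J1=0 J2=1
P@2,3 dof=1 J1 → L=4 J1=1 J2=1
P@3,0 dof=1 J1 → L=4 J1=2 J2=1
PS@3,1 dof=2 J2 → L=4 J1=2 J2=2
add link → L=5 J1=2 J2=2
C@1,2 dof=2 J2 → L=5 J1=2 J2=3
PS@3,4 dof=2 J2 → L=5 J1=2 J2=4
add link → L=6 J1=2 J2=4
P@5,3 dof=1 J1 → L=6 J1=3 J2=4
C@1,4 dof=2 J2 → L=6 J1=3 J2=5
P@1,5 dof=1 J1 → L=6 J1=4 J2=5
C@5,0 dof=2 J2 → L=6 J1=4 J2=6
R@5,4 dof=1 J1 → L=6 J1=5 J2=6
PS@5,2 dof=2 J2 → L=6 J1=5 J2=7
M=3(L−1)−2J1−J2=3·5−2·5−7=-2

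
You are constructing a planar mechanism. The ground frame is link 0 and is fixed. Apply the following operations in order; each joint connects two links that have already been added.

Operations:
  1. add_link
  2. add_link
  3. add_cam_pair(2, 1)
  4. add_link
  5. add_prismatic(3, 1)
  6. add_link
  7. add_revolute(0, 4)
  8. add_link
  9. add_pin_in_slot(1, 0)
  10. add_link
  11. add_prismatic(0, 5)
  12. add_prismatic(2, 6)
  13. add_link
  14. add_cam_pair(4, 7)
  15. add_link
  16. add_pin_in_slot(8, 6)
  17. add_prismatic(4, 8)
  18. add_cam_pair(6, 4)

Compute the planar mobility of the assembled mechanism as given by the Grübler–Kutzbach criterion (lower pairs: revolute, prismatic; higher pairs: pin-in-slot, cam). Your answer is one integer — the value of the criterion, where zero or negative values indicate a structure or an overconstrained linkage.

M = 9

link 0 = ground. State L|J1|J2 = 1|0|0
+link1  2|0|0
+link2  3|0|0
C(2,1) f=2→J2  3|0|1
+link3  4|0|1
P(3,1) f=1→J1  4|1|1
+link4  5|1|1
R(0,4) f=1→J1  5|2|1
+link5  6|2|1
PS(1,0) f=2→J2  6|2|2
+link6  7|2|2
P(0,5) f=1→J1  7|3|2
P(2,6) f=1→J1  7|4|2
+link7  8|4|2
C(4,7) f=2→J2  8|4|3
+link8  9|4|3
PS(8,6) f=2→J2  9|4|4
P(4,8) f=1→J1  9|5|4
C(6,4) f=2→J2  9|5|5
M = 3(9−1)−2·5−5 = 24−10−5 = 9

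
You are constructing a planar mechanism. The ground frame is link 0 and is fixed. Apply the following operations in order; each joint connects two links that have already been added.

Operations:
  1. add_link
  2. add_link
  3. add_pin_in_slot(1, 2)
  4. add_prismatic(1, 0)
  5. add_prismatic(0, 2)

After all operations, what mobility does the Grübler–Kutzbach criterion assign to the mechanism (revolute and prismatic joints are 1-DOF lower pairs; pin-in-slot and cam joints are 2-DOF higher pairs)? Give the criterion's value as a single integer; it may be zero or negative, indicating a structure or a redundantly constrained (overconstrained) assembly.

M = 1

ground; <1,0,0>
#1 <2,0,0>
#2 <3,0,0>
PS:1↔2 J2 <3,0,1>
P:1↔0 J1 <3,1,1>
P:0↔2 J1 <3,2,1>
3×2 − 2×2 − 1×1 = 1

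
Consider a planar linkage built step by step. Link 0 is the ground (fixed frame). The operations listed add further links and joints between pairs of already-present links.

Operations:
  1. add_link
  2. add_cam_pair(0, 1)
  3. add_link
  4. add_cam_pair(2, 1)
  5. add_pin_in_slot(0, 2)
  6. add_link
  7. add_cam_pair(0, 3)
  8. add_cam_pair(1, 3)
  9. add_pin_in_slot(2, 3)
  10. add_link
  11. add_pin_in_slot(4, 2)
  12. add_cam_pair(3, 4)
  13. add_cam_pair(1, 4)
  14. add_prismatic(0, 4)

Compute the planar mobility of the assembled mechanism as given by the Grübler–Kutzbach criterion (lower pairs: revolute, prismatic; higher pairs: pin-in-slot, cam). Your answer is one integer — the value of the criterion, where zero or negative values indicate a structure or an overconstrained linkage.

M = 1

link 0 = ground. State L|J1|J2 = 1|0|0
+link1  2|0|0
C(0,1) f=2→J2  2|0|1
+link2  3|0|1
C(2,1) f=2→J2  3|0|2
PS(0,2) f=2→J2  3|0|3
+link3  4|0|3
C(0,3) f=2→J2  4|0|4
C(1,3) f=2→J2  4|0|5
PS(2,3) f=2→J2  4|0|6
+link4  5|0|6
PS(4,2) f=2→J2  5|0|7
C(3,4) f=2→J2  5|0|8
C(1,4) f=2→J2  5|0|9
P(0,4) f=1→J1  5|1|9
M = 3(5−1)−2·1−9 = 12−2−9 = 1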